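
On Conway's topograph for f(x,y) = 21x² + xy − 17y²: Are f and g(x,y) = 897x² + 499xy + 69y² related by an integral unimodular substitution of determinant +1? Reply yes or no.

D₁ = 1429, D₂ = 1429
river cycle of f (length 6): (-17, 33, 5), (5, 37, -3), (-3, 35, 17), (17, 33, -5), (-5, 37, 3), (3, 35, -17)
river cycle of g (length 6): (5, 37, -3), (-3, 35, 17), (17, 33, -5), (-5, 37, 3), (3, 35, -17), (-17, 33, 5)
cycles coincide ⇒ equivalent

yes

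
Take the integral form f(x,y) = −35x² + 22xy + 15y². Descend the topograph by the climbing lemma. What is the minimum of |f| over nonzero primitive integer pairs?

river: ρ → (15,38,-19)
river: ρ → (-19,38,15)
river: ρ → (15,22,-35)
river: ρ → (-35,48,2)
river: ρ → (2,48,-35)
river: ρ → (-35,22,15)
closes: descent 0, river 6
min |a| on river = 2

2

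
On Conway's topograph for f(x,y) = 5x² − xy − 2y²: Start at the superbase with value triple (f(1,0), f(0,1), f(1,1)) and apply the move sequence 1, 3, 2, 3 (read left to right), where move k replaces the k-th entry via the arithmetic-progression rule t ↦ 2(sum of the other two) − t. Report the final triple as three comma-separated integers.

start (5,-2,2) = (f(1,0),f(0,1),f(1,1))
replace slot 1: 2·((-2)+2) − 5 = -5 → (-5,-2,2)
replace slot 3: 2·((-5)+(-2)) − 2 = -16 → (-5,-2,-16)
replace slot 2: 2·((-5)+(-16)) − (-2) = -40 → (-5,-40,-16)
replace slot 3: 2·((-5)+(-40)) − (-16) = -74 → (-5,-40,-74)

-5,-40,-74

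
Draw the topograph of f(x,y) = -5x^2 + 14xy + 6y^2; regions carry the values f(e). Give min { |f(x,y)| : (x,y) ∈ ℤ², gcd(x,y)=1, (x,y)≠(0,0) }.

river: ρ → (6,10,-9)
river: ρ → (-9,8,7)
river: ρ → (7,6,-10)
river: ρ → (-10,14,3)
river: ρ → (3,16,-5)
river: ρ → (-5,14,6)
closes: descent 0, river 6
min |a| on river = 3

3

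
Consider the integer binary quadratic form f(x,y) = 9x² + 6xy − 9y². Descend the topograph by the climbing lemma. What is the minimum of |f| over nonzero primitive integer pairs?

river: ρ → (-9,12,6)
river: ρ → (6,12,-9)
river: ρ → (-9,6,9)
river: ρ → (9,12,-6)
river: ρ → (-6,12,9)
river: ρ → (9,6,-9)
closes: descent 0, river 6
min |a| on river = 6

6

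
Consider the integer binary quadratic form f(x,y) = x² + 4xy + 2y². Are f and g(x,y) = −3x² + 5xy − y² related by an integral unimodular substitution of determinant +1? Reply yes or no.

D₁ = 8, D₂ = 13
discriminants differ ⇒ not SL₂(ℤ)-equivalent

no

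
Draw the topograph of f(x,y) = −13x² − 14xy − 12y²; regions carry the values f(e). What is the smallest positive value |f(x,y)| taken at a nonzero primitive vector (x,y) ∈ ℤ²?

translate: b→-12 (≡14 mod 26), so (13,14,12)→(13,-12,11)
flip: (13,-12,11)→(11,12,13)
translate: b→-10 (≡12 mod 22), so (11,12,13)→(11,-10,12)
reduced (well bottom): (11,-10,12) with a≤c, −a<b≤a
well minimum |f| = |-11| = 11 (negative-definite)

11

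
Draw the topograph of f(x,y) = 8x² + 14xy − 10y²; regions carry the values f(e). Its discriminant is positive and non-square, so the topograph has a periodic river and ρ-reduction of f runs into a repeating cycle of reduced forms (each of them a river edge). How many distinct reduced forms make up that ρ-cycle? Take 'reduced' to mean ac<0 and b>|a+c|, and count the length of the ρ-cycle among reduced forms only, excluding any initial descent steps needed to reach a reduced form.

D = 516, ⌊√D⌋ = 22
river: ρ → (-10,6,12)
river: ρ → (12,18,-4)
river: ρ → (-4,22,2)
river: ρ → (2,22,-4)
river: ρ → (-4,18,12)
river: ρ → (12,6,-10)
river: ρ → (-10,14,8)
river: ρ → (8,18,-6)
river: ρ → (-6,18,8)
river: ρ → (8,14,-10)
ρ-cycle length = 10 (tail of 0 descent steps not counted)

10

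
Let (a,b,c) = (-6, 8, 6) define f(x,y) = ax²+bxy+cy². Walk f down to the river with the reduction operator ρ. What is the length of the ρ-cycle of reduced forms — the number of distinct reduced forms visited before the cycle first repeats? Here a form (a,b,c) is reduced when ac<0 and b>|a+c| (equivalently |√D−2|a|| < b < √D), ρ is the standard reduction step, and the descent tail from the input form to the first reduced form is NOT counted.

D = 208, ⌊√D⌋ = 14
river: ρ → (6,4,-8)
river: ρ → (-8,12,2)
river: ρ → (2,12,-8)
river: ρ → (-8,4,6)
river: ρ → (6,8,-6)
river: ρ → (-6,4,8)
river: ρ → (8,12,-2)
river: ρ → (-2,12,8)
river: ρ → (8,4,-6)
river: ρ → (-6,8,6)
ρ-cycle length = 10 (tail of 0 descent steps not counted)

10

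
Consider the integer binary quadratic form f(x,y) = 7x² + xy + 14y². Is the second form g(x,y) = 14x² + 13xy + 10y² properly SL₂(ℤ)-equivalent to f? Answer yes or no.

D₁ = -391, D₂ = -391
f: reduced (well bottom): (7,1,14) with a≤c, −a<b≤a
g: flip: (14,13,10)→(10,-13,14)
g: translate: b→7 (≡-13 mod 20), so (10,-13,14)→(10,7,11)
g: reduced (well bottom): (10,7,11) with a≤c, −a<b≤a
reduced forms (7, 1, 14) vs (10, 7, 11) ⇒ inequivalent

no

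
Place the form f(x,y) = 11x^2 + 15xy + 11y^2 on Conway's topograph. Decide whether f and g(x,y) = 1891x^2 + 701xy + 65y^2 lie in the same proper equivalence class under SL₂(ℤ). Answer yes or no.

D₁ = -259, D₂ = -259
f: translate: b→-7 (≡15 mod 22), so (11,15,11)→(11,-7,7)
f: flip: (11,-7,7)→(7,7,11)
f: reduced (well bottom): (7,7,11) with a≤c, −a<b≤a
g: flip: (1891,701,65)→(65,-701,1891)
g: translate: b→-51 (≡-701 mod 130), so (65,-701,1891)→(65,-51,11)
g: flip: (65,-51,11)→(11,51,65)
g: translate: b→7 (≡51 mod 22), so (11,51,65)→(11,7,7)
g: flip: (11,7,7)→(7,-7,11)
g: translate: b→7 (≡-7 mod 14), so (7,-7,11)→(7,7,11)
g: reduced (well bottom): (7,7,11) with a≤c, −a<b≤a
reduced forms (7, 7, 11) vs (7, 7, 11) ⇒ equivalent

yes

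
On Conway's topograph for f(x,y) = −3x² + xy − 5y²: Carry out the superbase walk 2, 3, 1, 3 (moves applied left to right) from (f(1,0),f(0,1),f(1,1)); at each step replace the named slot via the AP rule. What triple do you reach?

start (-3,-5,-7) = (f(1,0),f(0,1),f(1,1))
replace slot 2: 2·((-3)+(-7)) − (-5) = -15 → (-3,-15,-7)
replace slot 3: 2·((-3)+(-15)) − (-7) = -29 → (-3,-15,-29)
replace slot 1: 2·((-15)+(-29)) − (-3) = -85 → (-85,-15,-29)
replace slot 3: 2·((-85)+(-15)) − (-29) = -171 → (-85,-15,-171)

-85,-15,-171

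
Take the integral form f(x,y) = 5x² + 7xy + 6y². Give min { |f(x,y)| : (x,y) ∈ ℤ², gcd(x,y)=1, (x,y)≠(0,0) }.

translate: b→-3 (≡7 mod 10), so (5,7,6)→(5,-3,4)
flip: (5,-3,4)→(4,3,5)
reduced (well bottom): (4,3,5) with a≤c, −a<b≤a
well minimum = a = 4

4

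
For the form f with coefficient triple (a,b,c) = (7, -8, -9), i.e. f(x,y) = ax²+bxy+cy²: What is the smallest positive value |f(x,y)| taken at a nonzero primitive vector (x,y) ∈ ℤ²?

descent: ρ → (-9,8,7)  [lands on river]
river: ρ → (7,6,-10)
river: ρ → (-10,14,3)
river: ρ → (3,16,-5)
river: ρ → (-5,14,6)
river: ρ → (6,10,-9)
closes: descent 1, river 6
min |a| on river = 3

3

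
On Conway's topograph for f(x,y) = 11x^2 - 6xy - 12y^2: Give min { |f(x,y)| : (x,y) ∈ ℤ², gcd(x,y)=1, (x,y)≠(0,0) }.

descent: ρ → (-12,6,11)  [lands on river]
river: ρ → (11,16,-7)
river: ρ → (-7,12,15)
river: ρ → (15,18,-4)
river: ρ → (-4,22,5)
river: ρ → (5,18,-12)
closes: descent 1, river 6
min |a| on river = 4

4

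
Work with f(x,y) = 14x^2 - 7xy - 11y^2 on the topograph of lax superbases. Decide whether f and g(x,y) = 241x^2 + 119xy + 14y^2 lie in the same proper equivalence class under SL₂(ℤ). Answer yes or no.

D₁ = 665, D₂ = 665
river cycle of f (length 10): (-11, 7, 14), (14, 21, -4), (-4, 19, 19), (19, 19, -4), (-4, 21, 14), (14, 7, -11), (-11, 15, 10), (10, 25, -1), (-1, 25, 10), (10, 15, -11)
river cycle of g (length 10): (14, 21, -4), (-4, 19, 19), (19, 19, -4), (-4, 21, 14), (14, 7, -11), (-11, 15, 10), (10, 25, -1), (-1, 25, 10), (10, 15, -11), (-11, 7, 14)
cycles coincide ⇒ equivalent

yes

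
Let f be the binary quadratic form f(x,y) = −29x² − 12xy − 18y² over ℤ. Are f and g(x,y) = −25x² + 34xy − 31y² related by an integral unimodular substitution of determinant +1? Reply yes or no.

D₁ = -1944, D₂ = -1944
f is negative-definite; reduce −f:
−f: flip: (29,12,18)→(18,-12,29)
−f: reduced (well bottom): (18,-12,29) with a≤c, −a<b≤a
flip sign back: reduced form of f is (-18,12,-29)
g is negative-definite; reduce −g:
−g: translate: b→16 (≡-34 mod 50), so (25,-34,31)→(25,16,22)
−g: flip: (25,16,22)→(22,-16,25)
−g: reduced (well bottom): (22,-16,25) with a≤c, −a<b≤a
flip sign back: reduced form of g is (-22,16,-25)
reduced forms (-18, 12, -29) vs (-22, 16, -25) ⇒ inequivalent

no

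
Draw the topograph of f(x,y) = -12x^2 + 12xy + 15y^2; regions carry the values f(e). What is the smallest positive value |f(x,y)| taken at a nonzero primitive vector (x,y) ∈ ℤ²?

river: ρ → (15,18,-9)
river: ρ → (-9,18,15)
river: ρ → (15,12,-12)
river: ρ → (-12,12,15)
closes: descent 0, river 4
min |a| on river = 9

9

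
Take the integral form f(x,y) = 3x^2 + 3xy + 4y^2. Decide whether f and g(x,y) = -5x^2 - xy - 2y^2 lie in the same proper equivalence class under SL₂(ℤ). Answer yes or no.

D₁ = -39, D₂ = -39
f: reduced (well bottom): (3,3,4) with a≤c, −a<b≤a
g is negative-definite; reduce −g:
−g: flip: (5,1,2)→(2,-1,5)
−g: reduced (well bottom): (2,-1,5) with a≤c, −a<b≤a
flip sign back: reduced form of g is (-2,1,-5)
reduced forms (3, 3, 4) vs (-2, 1, -5) ⇒ inequivalent

no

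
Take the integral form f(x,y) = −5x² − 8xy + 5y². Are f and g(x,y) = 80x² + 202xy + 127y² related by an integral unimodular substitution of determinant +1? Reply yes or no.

D₁ = 164, D₂ = 164
river cycle of f (length 6): (5, 8, -5), (-5, 12, 1), (1, 12, -5), (-5, 8, 5), (5, 12, -1), (-1, 12, 5)
river cycle of g (length 6): (5, 8, -5), (-5, 12, 1), (1, 12, -5), (-5, 8, 5), (5, 12, -1), (-1, 12, 5)
cycles coincide ⇒ equivalent

yes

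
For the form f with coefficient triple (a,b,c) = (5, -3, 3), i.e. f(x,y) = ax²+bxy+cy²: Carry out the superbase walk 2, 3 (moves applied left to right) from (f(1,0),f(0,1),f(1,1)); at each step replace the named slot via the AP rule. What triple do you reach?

start (5,3,5) = (f(1,0),f(0,1),f(1,1))
replace slot 2: 2·(5+5) − 3 = 17 → (5,17,5)
replace slot 3: 2·(5+17) − 5 = 39 → (5,17,39)

5,17,39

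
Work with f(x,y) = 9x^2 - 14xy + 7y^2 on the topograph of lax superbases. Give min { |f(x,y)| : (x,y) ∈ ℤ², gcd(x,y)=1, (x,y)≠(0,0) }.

translate: b→4 (≡-14 mod 18), so (9,-14,7)→(9,4,2)
flip: (9,4,2)→(2,-4,9)
translate: b→0 (≡-4 mod 4), so (2,-4,9)→(2,0,7)
reduced (well bottom): (2,0,7) with a≤c, −a<b≤a
well minimum = a = 2

2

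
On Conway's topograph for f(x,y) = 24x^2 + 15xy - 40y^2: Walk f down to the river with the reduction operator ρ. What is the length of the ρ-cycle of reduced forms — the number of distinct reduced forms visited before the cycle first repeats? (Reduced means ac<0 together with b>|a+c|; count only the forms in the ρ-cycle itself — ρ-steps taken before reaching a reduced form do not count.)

D = 4065, ⌊√D⌋ = 63
descent: ρ → (-40,-15,24)
descent: ρ → (24,63,-1)  [lands on river]
river: ρ → (-1,63,24)
river: ρ → (24,33,-31)
river: ρ → (-31,29,26)
river: ρ → (26,23,-34)
river: ρ → (-34,45,15)
river: ρ → (15,45,-34)
river: ρ → (-34,23,26)
river: ρ → (26,29,-31)
river: ρ → (-31,33,24)
ρ-cycle length = 10 (tail of 2 descent steps not counted)

10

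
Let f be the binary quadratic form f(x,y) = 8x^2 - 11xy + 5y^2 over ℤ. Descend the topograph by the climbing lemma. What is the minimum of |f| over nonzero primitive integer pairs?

translate: b→5 (≡-11 mod 16), so (8,-11,5)→(8,5,2)
flip: (8,5,2)→(2,-5,8)
translate: b→-1 (≡-5 mod 4), so (2,-5,8)→(2,-1,5)
reduced (well bottom): (2,-1,5) with a≤c, −a<b≤a
well minimum = a = 2

2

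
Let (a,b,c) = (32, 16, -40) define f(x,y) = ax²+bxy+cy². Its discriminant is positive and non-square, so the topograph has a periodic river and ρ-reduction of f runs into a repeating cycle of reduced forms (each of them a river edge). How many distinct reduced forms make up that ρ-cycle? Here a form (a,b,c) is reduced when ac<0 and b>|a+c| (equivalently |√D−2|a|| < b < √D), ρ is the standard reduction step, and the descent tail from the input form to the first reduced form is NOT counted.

D = 5376, ⌊√D⌋ = 73
river: ρ → (-40,64,8)
river: ρ → (8,64,-40)
river: ρ → (-40,16,32)
river: ρ → (32,48,-24)
river: ρ → (-24,48,32)
river: ρ → (32,16,-40)
ρ-cycle length = 6 (tail of 0 descent steps not counted)

6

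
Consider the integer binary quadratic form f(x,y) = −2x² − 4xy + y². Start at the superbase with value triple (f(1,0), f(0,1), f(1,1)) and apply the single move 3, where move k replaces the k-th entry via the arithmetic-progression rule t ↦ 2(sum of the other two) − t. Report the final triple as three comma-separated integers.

start (-2,1,-5) = (f(1,0),f(0,1),f(1,1))
replace slot 3: 2·((-2)+1) − (-5) = 3 → (-2,1,3)

-2,1,3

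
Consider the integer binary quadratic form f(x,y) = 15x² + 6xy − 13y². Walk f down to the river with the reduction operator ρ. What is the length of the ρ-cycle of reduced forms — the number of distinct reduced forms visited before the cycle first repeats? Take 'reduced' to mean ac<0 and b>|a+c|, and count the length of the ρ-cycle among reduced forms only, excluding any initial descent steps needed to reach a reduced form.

D = 816, ⌊√D⌋ = 28
river: ρ → (-13,20,8)
river: ρ → (8,28,-1)
river: ρ → (-1,28,8)
river: ρ → (8,20,-13)
river: ρ → (-13,6,15)
river: ρ → (15,24,-4)
river: ρ → (-4,24,15)
river: ρ → (15,6,-13)
ρ-cycle length = 8 (tail of 0 descent steps not counted)

8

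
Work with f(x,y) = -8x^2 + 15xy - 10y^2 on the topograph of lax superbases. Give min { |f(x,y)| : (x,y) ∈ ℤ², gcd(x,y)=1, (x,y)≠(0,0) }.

translate: b→1 (≡-15 mod 16), so (8,-15,10)→(8,1,3)
flip: (8,1,3)→(3,-1,8)
reduced (well bottom): (3,-1,8) with a≤c, −a<b≤a
well minimum |f| = |-3| = 3 (negative-definite)

3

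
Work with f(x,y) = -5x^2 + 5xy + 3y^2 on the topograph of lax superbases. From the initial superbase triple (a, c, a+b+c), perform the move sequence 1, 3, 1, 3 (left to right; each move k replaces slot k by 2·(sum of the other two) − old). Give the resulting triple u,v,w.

start (-5,3,3) = (f(1,0),f(0,1),f(1,1))
replace slot 1: 2·(3+3) − (-5) = 17 → (17,3,3)
replace slot 3: 2·(17+3) − 3 = 37 → (17,3,37)
replace slot 1: 2·(3+37) − 17 = 63 → (63,3,37)
replace slot 3: 2·(63+3) − 37 = 95 → (63,3,95)

63,3,95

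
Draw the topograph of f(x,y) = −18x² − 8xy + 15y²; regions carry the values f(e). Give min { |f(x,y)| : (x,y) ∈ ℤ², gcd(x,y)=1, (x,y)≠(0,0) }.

descent: ρ → (15,8,-18)  [lands on river]
river: ρ → (-18,28,5)
river: ρ → (5,32,-6)
river: ρ → (-6,28,15)
river: ρ → (15,32,-2)
river: ρ → (-2,32,15)
river: ρ → (15,28,-6)
river: ρ → (-6,32,5)
river: ρ → (5,28,-18)
river: ρ → (-18,8,15)
river: ρ → (15,22,-11)
river: ρ → (-11,22,15)
closes: descent 1, river 12
min |a| on river = 2

2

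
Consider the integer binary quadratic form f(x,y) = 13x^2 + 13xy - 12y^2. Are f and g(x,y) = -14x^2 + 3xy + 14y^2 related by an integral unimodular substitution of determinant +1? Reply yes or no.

D₁ = 793, D₂ = 793
river cycle of f (length 12): (-12, 11, 14), (14, 17, -9), (-9, 19, 12), (12, 5, -16), (-16, 27, 1), (1, 27, -16), (-16, 5, 12), (12, 19, -9), (-9, 17, 14), (14, 11, -12), … (2 more)
river cycle of g (length 8): (14, 25, -3), (-3, 23, 22), (22, 21, -4), (-4, 27, 4), (4, 21, -22), (-22, 23, 3), (3, 25, -14), (-14, 3, 14)
cycles differ ⇒ inequivalent

no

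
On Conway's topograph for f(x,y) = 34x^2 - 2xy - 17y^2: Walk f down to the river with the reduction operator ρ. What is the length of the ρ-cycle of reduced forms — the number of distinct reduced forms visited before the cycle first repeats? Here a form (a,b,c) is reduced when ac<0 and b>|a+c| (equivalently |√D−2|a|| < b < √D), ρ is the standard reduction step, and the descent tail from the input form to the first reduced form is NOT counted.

D = 2316, ⌊√D⌋ = 48
descent: ρ → (-17,36,15)  [lands on river]
river: ρ → (15,24,-29)
river: ρ → (-29,34,10)
river: ρ → (10,46,-5)
river: ρ → (-5,44,19)
river: ρ → (19,32,-17)
ρ-cycle length = 6 (tail of 1 descent step not counted)

6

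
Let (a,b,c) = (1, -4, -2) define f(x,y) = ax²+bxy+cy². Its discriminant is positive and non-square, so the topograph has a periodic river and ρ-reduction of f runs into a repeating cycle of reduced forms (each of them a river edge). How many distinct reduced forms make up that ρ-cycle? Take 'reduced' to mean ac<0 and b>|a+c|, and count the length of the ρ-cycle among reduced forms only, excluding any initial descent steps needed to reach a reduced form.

D = 24, ⌊√D⌋ = 4
descent: ρ → (-2,4,1)  [lands on river]
river: ρ → (1,4,-2)
ρ-cycle length = 2 (tail of 1 descent step not counted)

2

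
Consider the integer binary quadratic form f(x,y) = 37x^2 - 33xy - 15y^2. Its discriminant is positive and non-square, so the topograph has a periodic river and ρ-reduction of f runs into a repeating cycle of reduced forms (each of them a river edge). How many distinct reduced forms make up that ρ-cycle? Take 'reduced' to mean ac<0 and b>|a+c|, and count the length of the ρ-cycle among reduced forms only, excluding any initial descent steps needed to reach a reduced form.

D = 3309, ⌊√D⌋ = 57
descent: ρ → (-15,33,37)  [lands on river]
river: ρ → (37,41,-11)
river: ρ → (-11,47,25)
river: ρ → (25,53,-5)
river: ρ → (-5,57,3)
river: ρ → (3,57,-5)
river: ρ → (-5,53,25)
river: ρ → (25,47,-11)
river: ρ → (-11,41,37)
river: ρ → (37,33,-15)
river: ρ → (-15,57,1)
river: ρ → (1,57,-15)
ρ-cycle length = 12 (tail of 1 descent step not counted)

12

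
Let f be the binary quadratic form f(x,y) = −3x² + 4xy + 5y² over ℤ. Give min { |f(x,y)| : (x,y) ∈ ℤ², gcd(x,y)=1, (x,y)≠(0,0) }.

river: ρ → (5,6,-2)
river: ρ → (-2,6,5)
river: ρ → (5,4,-3)
river: ρ → (-3,8,1)
river: ρ → (1,8,-3)
river: ρ → (-3,4,5)
closes: descent 0, river 6
min |a| on river = 1

1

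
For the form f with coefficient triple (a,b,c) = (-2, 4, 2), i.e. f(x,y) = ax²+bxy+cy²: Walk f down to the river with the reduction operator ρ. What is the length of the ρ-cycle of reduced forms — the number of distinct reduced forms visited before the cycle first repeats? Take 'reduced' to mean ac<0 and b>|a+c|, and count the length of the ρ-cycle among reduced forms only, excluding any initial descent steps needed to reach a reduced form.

D = 32, ⌊√D⌋ = 5
river: ρ → (2,4,-2)
river: ρ → (-2,4,2)
ρ-cycle length = 2 (tail of 0 descent steps not counted)

2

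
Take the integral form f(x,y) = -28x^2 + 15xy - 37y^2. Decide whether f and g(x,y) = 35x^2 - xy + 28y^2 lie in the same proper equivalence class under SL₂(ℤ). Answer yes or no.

D₁ = -3919, D₂ = -3919
f is negative-definite; reduce −f:
−f: reduced (well bottom): (28,-15,37) with a≤c, −a<b≤a
flip sign back: reduced form of f is (-28,15,-37)
g: flip: (35,-1,28)→(28,1,35)
g: reduced (well bottom): (28,1,35) with a≤c, −a<b≤a
reduced forms (-28, 15, -37) vs (28, 1, 35) ⇒ inequivalent

no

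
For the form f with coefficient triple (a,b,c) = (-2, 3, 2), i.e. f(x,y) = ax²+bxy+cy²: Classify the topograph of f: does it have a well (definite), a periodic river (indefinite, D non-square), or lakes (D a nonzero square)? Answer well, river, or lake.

D = b²−4ac = 3² − 4·(-2)·2 = 25
D = 5² is a perfect square ⇒ form factors over ℤ ⇒ lakes

lake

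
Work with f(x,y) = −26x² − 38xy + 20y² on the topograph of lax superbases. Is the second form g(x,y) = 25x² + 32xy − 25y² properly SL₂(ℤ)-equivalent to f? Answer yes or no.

D₁ = 3524, D₂ = 3524
river cycle of f (length 46): (20, 38, -26), (-26, 14, 32), (32, 50, -8), (-8, 46, 44), (44, 42, -10), (-10, 58, 4), (4, 54, -38), (-38, 22, 20), (20, 58, -2), (-2, 58, 20), … (36 more)
river cycle of g (length 50): (-25, 18, 32), (32, 46, -11), (-11, 42, 40), (40, 38, -13), (-13, 40, 37), (37, 34, -16), (-16, 30, 41), (41, 52, -5), (-5, 58, 8), (8, 54, -19), … (40 more)
cycles differ ⇒ inequivalent

no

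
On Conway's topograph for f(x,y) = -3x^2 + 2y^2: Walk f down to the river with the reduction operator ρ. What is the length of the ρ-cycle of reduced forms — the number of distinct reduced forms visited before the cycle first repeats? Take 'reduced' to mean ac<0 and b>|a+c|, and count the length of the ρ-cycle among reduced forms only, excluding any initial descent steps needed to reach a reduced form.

D = 24, ⌊√D⌋ = 4
descent: ρ → (2,4,-1)  [lands on river]
river: ρ → (-1,4,2)
ρ-cycle length = 2 (tail of 1 descent step not counted)

2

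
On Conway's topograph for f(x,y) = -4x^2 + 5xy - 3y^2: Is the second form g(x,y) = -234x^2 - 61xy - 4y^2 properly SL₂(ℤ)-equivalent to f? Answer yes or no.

D₁ = -23, D₂ = -23
f is negative-definite; reduce −f:
−f: translate: b→3 (≡-5 mod 8), so (4,-5,3)→(4,3,2)
−f: flip: (4,3,2)→(2,-3,4)
−f: translate: b→1 (≡-3 mod 4), so (2,-3,4)→(2,1,3)
−f: reduced (well bottom): (2,1,3) with a≤c, −a<b≤a
flip sign back: reduced form of f is (-2,-1,-3)
g is negative-definite; reduce −g:
−g: flip: (234,61,4)→(4,-61,234)
−g: translate: b→3 (≡-61 mod 8), so (4,-61,234)→(4,3,2)
−g: flip: (4,3,2)→(2,-3,4)
−g: translate: b→1 (≡-3 mod 4), so (2,-3,4)→(2,1,3)
−g: reduced (well bottom): (2,1,3) with a≤c, −a<b≤a
flip sign back: reduced form of g is (-2,-1,-3)
reduced forms (-2, -1, -3) vs (-2, -1, -3) ⇒ equivalent

yes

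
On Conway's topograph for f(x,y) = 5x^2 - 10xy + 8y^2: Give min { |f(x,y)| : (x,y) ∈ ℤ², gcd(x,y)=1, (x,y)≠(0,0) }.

translate: b→0 (≡-10 mod 10), so (5,-10,8)→(5,0,3)
flip: (5,0,3)→(3,0,5)
reduced (well bottom): (3,0,5) with a≤c, −a<b≤a
well minimum = a = 3

3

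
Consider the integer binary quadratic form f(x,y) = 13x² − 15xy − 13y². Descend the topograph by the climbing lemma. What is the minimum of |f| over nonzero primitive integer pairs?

descent: ρ → (-13,15,13)  [lands on river]
river: ρ → (13,11,-15)
river: ρ → (-15,19,9)
river: ρ → (9,17,-17)
river: ρ → (-17,17,9)
river: ρ → (9,19,-15)
river: ρ → (-15,11,13)
river: ρ → (13,15,-13)
river: ρ → (-13,11,15)
river: ρ → (15,19,-9)
river: ρ → (-9,17,17)
river: ρ → (17,17,-9)
river: ρ → (-9,19,15)
river: ρ → (15,11,-13)
closes: descent 1, river 14
min |a| on river = 9

9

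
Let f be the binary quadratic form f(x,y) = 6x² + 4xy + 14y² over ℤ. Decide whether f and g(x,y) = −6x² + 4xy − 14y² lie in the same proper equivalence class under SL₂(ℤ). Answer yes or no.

D₁ = -320, D₂ = -320
f: reduced (well bottom): (6,4,14) with a≤c, −a<b≤a
g is negative-definite; reduce −g:
−g: reduced (well bottom): (6,-4,14) with a≤c, −a<b≤a
flip sign back: reduced form of g is (-6,4,-14)
reduced forms (6, 4, 14) vs (-6, 4, -14) ⇒ inequivalent

no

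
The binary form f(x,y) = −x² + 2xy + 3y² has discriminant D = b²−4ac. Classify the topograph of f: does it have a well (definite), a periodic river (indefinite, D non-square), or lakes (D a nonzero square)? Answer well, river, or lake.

D = b²−4ac = 2² − 4·(-1)·3 = 16
D = 4² is a perfect square ⇒ form factors over ℤ ⇒ lakes

lake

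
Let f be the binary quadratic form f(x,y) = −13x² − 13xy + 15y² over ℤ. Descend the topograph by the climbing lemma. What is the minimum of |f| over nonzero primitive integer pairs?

descent: ρ → (15,13,-13)  [lands on river]
river: ρ → (-13,13,15)
river: ρ → (15,17,-11)
river: ρ → (-11,27,5)
river: ρ → (5,23,-21)
river: ρ → (-21,19,7)
river: ρ → (7,23,-15)
river: ρ → (-15,7,15)
river: ρ → (15,23,-7)
river: ρ → (-7,19,21)
river: ρ → (21,23,-5)
river: ρ → (-5,27,11)
river: ρ → (11,17,-15)
river: ρ → (-15,13,13)
river: ρ → (13,13,-15)
river: ρ → (-15,17,11)
river: ρ → (11,27,-5)
river: ρ → (-5,23,21)
river: ρ → (21,19,-7)
river: ρ → (-7,23,15)
river: ρ → (15,7,-15)
river: ρ → (-15,23,7)
river: ρ → (7,19,-21)
river: ρ → (-21,23,5)
river: ρ → (5,27,-11)
river: ρ → (-11,17,15)
closes: descent 1, river 26
min |a| on river = 5

5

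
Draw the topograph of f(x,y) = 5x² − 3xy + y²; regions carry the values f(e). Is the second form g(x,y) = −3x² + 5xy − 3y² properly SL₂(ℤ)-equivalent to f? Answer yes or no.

D₁ = -11, D₂ = -11
f: flip: (5,-3,1)→(1,3,5)
f: translate: b→1 (≡3 mod 2), so (1,3,5)→(1,1,3)
f: reduced (well bottom): (1,1,3) with a≤c, −a<b≤a
g is negative-definite; reduce −g:
−g: translate: b→1 (≡-5 mod 6), so (3,-5,3)→(3,1,1)
−g: flip: (3,1,1)→(1,-1,3)
−g: translate: b→1 (≡-1 mod 2), so (1,-1,3)→(1,1,3)
−g: reduced (well bottom): (1,1,3) with a≤c, −a<b≤a
flip sign back: reduced form of g is (-1,-1,-3)
reduced forms (1, 1, 3) vs (-1, -1, -3) ⇒ inequivalent

no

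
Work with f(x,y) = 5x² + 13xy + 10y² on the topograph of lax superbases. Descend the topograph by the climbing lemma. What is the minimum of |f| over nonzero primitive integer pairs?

translate: b→3 (≡13 mod 10), so (5,13,10)→(5,3,2)
flip: (5,3,2)→(2,-3,5)
translate: b→1 (≡-3 mod 4), so (2,-3,5)→(2,1,4)
reduced (well bottom): (2,1,4) with a≤c, −a<b≤a
well minimum = a = 2

2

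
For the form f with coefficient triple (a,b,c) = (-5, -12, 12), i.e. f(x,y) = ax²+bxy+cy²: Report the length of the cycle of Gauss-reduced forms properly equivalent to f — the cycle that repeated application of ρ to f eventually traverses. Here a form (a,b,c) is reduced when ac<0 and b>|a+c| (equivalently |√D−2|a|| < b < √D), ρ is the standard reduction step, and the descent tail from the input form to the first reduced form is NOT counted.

D = 384, ⌊√D⌋ = 19
descent: ρ → (12,12,-5)  [lands on river]
river: ρ → (-5,18,3)
river: ρ → (3,18,-5)
river: ρ → (-5,12,12)
ρ-cycle length = 4 (tail of 1 descent step not counted)

4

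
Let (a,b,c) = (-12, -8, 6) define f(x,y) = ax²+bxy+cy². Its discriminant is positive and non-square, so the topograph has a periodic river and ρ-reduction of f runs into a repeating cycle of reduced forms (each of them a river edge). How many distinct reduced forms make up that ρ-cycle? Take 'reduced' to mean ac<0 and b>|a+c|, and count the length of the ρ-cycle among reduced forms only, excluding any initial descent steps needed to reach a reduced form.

D = 352, ⌊√D⌋ = 18
descent: ρ → (6,8,-12)  [lands on river]
river: ρ → (-12,16,2)
river: ρ → (2,16,-12)
river: ρ → (-12,8,6)
river: ρ → (6,16,-4)
river: ρ → (-4,16,6)
ρ-cycle length = 6 (tail of 1 descent step not counted)

6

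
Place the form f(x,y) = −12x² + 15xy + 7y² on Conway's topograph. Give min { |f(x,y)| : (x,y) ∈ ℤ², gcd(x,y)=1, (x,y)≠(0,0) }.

river: ρ → (7,13,-14)
river: ρ → (-14,15,6)
river: ρ → (6,21,-5)
river: ρ → (-5,19,10)
river: ρ → (10,21,-3)
river: ρ → (-3,21,10)
river: ρ → (10,19,-5)
river: ρ → (-5,21,6)
river: ρ → (6,15,-14)
river: ρ → (-14,13,7)
river: ρ → (7,15,-12)
river: ρ → (-12,9,10)
river: ρ → (10,11,-11)
river: ρ → (-11,11,10)
river: ρ → (10,9,-12)
river: ρ → (-12,15,7)
closes: descent 0, river 16
min |a| on river = 3

3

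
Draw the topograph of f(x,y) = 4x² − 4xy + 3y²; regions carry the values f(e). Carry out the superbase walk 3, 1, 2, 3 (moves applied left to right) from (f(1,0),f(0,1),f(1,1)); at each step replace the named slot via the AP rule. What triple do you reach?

start (4,3,3) = (f(1,0),f(0,1),f(1,1))
replace slot 3: 2·(4+3) − 3 = 11 → (4,3,11)
replace slot 1: 2·(3+11) − 4 = 24 → (24,3,11)
replace slot 2: 2·(24+11) − 3 = 67 → (24,67,11)
replace slot 3: 2·(24+67) − 11 = 171 → (24,67,171)

24,67,171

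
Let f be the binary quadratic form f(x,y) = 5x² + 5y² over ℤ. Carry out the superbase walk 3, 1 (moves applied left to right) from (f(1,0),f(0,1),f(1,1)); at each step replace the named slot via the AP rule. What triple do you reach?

start (5,5,10) = (f(1,0),f(0,1),f(1,1))
replace slot 3: 2·(5+5) − 10 = 10 → (5,5,10)
replace slot 1: 2·(5+10) − 5 = 25 → (25,5,10)

25,5,10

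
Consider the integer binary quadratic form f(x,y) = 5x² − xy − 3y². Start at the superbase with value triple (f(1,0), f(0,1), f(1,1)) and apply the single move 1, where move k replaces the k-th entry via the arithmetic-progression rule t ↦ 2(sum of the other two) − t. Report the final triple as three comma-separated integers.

start (5,-3,1) = (f(1,0),f(0,1),f(1,1))
replace slot 1: 2·((-3)+1) − 5 = -9 → (-9,-3,1)

-9,-3,1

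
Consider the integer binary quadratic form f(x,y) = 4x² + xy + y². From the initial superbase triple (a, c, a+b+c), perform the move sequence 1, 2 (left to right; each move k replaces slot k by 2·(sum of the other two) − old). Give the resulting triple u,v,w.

start (4,1,6) = (f(1,0),f(0,1),f(1,1))
replace slot 1: 2·(1+6) − 4 = 10 → (10,1,6)
replace slot 2: 2·(10+6) − 1 = 31 → (10,31,6)

10,31,6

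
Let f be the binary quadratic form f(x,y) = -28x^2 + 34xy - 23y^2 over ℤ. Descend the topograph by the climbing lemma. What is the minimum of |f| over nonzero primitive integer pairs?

translate: b→22 (≡-34 mod 56), so (28,-34,23)→(28,22,17)
flip: (28,22,17)→(17,-22,28)
translate: b→12 (≡-22 mod 34), so (17,-22,28)→(17,12,23)
reduced (well bottom): (17,12,23) with a≤c, −a<b≤a
well minimum |f| = |-17| = 17 (negative-definite)

17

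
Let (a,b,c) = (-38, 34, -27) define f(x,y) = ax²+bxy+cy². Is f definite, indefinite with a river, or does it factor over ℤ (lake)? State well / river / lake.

D = b²−4ac = 34² − 4·(-38)·(-27) = -2948
D < 0 ⇒ definite ⇒ every region one sign ⇒ single well

well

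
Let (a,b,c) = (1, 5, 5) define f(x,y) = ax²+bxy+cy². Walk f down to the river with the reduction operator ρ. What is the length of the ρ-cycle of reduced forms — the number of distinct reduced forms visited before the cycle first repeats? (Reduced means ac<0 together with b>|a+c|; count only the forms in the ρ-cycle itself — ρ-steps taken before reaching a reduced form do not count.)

D = 5, ⌊√D⌋ = 2
descent: ρ → (5,5,1)
descent: ρ → (1,1,-1)  [lands on river]
river: ρ → (-1,1,1)
ρ-cycle length = 2 (tail of 2 descent steps not counted)

2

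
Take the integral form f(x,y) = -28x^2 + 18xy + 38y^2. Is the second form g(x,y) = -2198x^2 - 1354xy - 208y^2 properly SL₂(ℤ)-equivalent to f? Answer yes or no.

D₁ = 4580, D₂ = 4580
river cycle of f (length 18): (38, 58, -8), (-8, 54, 52), (52, 50, -10), (-10, 50, 52), (52, 54, -8), (-8, 58, 38), (38, 18, -28), (-28, 38, 28), (28, 18, -38), (-38, 58, 8), … (8 more)
river cycle of g (length 18): (-8, 54, 52), (52, 50, -10), (-10, 50, 52), (52, 54, -8), (-8, 58, 38), (38, 18, -28), (-28, 38, 28), (28, 18, -38), (-38, 58, 8), (8, 54, -52), … (8 more)
cycles coincide ⇒ equivalent

yes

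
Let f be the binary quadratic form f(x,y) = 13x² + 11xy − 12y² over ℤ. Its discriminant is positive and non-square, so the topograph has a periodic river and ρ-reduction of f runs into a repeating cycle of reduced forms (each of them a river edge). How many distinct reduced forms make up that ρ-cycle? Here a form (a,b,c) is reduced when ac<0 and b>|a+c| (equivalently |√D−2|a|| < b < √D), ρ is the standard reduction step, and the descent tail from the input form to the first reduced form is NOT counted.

D = 745, ⌊√D⌋ = 27
river: ρ → (-12,13,12)
river: ρ → (12,11,-13)
river: ρ → (-13,15,10)
river: ρ → (10,25,-3)
river: ρ → (-3,23,18)
river: ρ → (18,13,-8)
river: ρ → (-8,19,12)
river: ρ → (12,5,-15)
river: ρ → (-15,25,2)
river: ρ → (2,27,-2)
river: ρ → (-2,25,15)
river: ρ → (15,5,-12)
river: ρ → (-12,19,8)
river: ρ → (8,13,-18)
river: ρ → (-18,23,3)
river: ρ → (3,25,-10)
river: ρ → (-10,15,13)
river: ρ → (13,11,-12)
ρ-cycle length = 18 (tail of 0 descent steps not counted)

18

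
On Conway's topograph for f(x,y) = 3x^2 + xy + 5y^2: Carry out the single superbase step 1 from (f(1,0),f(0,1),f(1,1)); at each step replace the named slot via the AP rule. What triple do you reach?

start (3,5,9) = (f(1,0),f(0,1),f(1,1))
replace slot 1: 2·(5+9) − 3 = 25 → (25,5,9)

25,5,9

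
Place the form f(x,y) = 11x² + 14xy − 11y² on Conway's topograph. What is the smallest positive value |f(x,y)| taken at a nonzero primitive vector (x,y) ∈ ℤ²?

river: ρ → (-11,8,14)
river: ρ → (14,20,-5)
river: ρ → (-5,20,14)
river: ρ → (14,8,-11)
river: ρ → (-11,14,11)
river: ρ → (11,8,-14)
river: ρ → (-14,20,5)
river: ρ → (5,20,-14)
river: ρ → (-14,8,11)
river: ρ → (11,14,-11)
closes: descent 0, river 10
min |a| on river = 5

5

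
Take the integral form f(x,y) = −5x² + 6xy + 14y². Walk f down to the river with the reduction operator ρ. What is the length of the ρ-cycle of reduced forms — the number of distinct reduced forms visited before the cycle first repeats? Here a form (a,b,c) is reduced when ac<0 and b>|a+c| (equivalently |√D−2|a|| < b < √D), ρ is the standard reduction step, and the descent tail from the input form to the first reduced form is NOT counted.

D = 316, ⌊√D⌋ = 17
descent: ρ → (14,-6,-5)
descent: ρ → (-5,16,3)  [lands on river]
river: ρ → (3,14,-10)
river: ρ → (-10,6,7)
river: ρ → (7,8,-9)
river: ρ → (-9,10,6)
river: ρ → (6,14,-5)
ρ-cycle length = 6 (tail of 2 descent steps not counted)

6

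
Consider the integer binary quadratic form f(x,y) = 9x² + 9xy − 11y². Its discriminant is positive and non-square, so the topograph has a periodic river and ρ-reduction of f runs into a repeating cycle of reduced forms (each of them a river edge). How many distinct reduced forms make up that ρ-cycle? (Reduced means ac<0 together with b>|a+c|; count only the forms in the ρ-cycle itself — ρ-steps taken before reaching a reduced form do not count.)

D = 477, ⌊√D⌋ = 21
river: ρ → (-11,13,7)
river: ρ → (7,15,-9)
river: ρ → (-9,21,1)
river: ρ → (1,21,-9)
river: ρ → (-9,15,7)
river: ρ → (7,13,-11)
river: ρ → (-11,9,9)
river: ρ → (9,9,-11)
ρ-cycle length = 8 (tail of 0 descent steps not counted)

8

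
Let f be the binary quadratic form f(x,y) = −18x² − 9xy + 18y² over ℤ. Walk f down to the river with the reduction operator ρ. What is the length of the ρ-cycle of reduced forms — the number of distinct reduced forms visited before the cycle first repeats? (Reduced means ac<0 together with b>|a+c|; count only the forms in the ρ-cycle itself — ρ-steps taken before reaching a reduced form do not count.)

D = 1377, ⌊√D⌋ = 37
descent: ρ → (18,9,-18)  [lands on river]
river: ρ → (-18,27,9)
river: ρ → (9,27,-18)
river: ρ → (-18,9,18)
river: ρ → (18,27,-9)
river: ρ → (-9,27,18)
ρ-cycle length = 6 (tail of 1 descent step not counted)

6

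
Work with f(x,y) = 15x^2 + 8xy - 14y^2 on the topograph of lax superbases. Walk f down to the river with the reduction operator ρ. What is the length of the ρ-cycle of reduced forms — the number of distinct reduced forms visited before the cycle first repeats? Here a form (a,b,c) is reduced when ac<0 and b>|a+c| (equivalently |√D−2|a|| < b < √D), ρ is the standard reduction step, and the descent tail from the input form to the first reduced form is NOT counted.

D = 904, ⌊√D⌋ = 30
river: ρ → (-14,20,9)
river: ρ → (9,16,-18)
river: ρ → (-18,20,7)
river: ρ → (7,22,-15)
river: ρ → (-15,8,14)
river: ρ → (14,20,-9)
river: ρ → (-9,16,18)
river: ρ → (18,20,-7)
river: ρ → (-7,22,15)
river: ρ → (15,8,-14)
ρ-cycle length = 10 (tail of 0 descent steps not counted)

10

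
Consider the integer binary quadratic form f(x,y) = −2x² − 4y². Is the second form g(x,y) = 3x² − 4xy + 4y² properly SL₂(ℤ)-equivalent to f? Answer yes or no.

D₁ = -32, D₂ = -32
f is negative-definite; reduce −f:
−f: reduced (well bottom): (2,0,4) with a≤c, −a<b≤a
flip sign back: reduced form of f is (-2,0,-4)
g: translate: b→2 (≡-4 mod 6), so (3,-4,4)→(3,2,3)
g: reduced (well bottom): (3,2,3) with a≤c, −a<b≤a
reduced forms (-2, 0, -4) vs (3, 2, 3) ⇒ inequivalent

no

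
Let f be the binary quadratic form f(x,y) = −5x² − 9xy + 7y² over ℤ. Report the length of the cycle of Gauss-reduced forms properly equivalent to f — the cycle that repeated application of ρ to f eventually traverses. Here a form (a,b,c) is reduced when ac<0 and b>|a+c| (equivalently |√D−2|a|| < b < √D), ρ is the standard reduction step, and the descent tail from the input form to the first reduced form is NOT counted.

D = 221, ⌊√D⌋ = 14
descent: ρ → (7,9,-5)  [lands on river]
river: ρ → (-5,11,5)
river: ρ → (5,9,-7)
river: ρ → (-7,5,7)
ρ-cycle length = 4 (tail of 1 descent step not counted)

4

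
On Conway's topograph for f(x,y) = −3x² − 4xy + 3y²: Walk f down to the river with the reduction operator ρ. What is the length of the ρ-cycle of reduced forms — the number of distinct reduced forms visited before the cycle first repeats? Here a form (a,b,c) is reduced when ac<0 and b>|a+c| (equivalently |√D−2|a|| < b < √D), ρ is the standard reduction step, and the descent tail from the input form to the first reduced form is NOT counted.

D = 52, ⌊√D⌋ = 7
descent: ρ → (3,4,-3)  [lands on river]
river: ρ → (-3,2,4)
river: ρ → (4,6,-1)
river: ρ → (-1,6,4)
river: ρ → (4,2,-3)
river: ρ → (-3,4,3)
river: ρ → (3,2,-4)
river: ρ → (-4,6,1)
river: ρ → (1,6,-4)
river: ρ → (-4,2,3)
ρ-cycle length = 10 (tail of 1 descent step not counted)

10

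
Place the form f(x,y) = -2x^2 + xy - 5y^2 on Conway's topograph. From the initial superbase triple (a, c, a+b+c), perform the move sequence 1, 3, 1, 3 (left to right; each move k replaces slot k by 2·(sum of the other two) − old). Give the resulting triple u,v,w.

start (-2,-5,-6) = (f(1,0),f(0,1),f(1,1))
replace slot 1: 2·((-5)+(-6)) − (-2) = -20 → (-20,-5,-6)
replace slot 3: 2·((-20)+(-5)) − (-6) = -44 → (-20,-5,-44)
replace slot 1: 2·((-5)+(-44)) − (-20) = -78 → (-78,-5,-44)
replace slot 3: 2·((-78)+(-5)) − (-44) = -122 → (-78,-5,-122)

-78,-5,-122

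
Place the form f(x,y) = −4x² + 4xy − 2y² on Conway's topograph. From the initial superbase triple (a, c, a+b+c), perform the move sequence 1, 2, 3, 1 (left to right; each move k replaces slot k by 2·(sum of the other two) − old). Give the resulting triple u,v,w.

start (-4,-2,-2) = (f(1,0),f(0,1),f(1,1))
replace slot 1: 2·((-2)+(-2)) − (-4) = -4 → (-4,-2,-2)
replace slot 2: 2·((-4)+(-2)) − (-2) = -10 → (-4,-10,-2)
replace slot 3: 2·((-4)+(-10)) − (-2) = -26 → (-4,-10,-26)
replace slot 1: 2·((-10)+(-26)) − (-4) = -68 → (-68,-10,-26)

-68,-10,-26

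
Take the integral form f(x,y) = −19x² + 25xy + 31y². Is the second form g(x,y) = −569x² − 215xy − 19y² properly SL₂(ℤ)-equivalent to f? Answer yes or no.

D₁ = 2981, D₂ = 2981
river cycle of f (length 6): (31, 37, -13), (-13, 41, 25), (25, 9, -29), (-29, 49, 5), (5, 51, -19), (-19, 25, 31)
river cycle of g (length 6): (-19, 25, 31), (31, 37, -13), (-13, 41, 25), (25, 9, -29), (-29, 49, 5), (5, 51, -19)
cycles coincide ⇒ equivalent

yes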